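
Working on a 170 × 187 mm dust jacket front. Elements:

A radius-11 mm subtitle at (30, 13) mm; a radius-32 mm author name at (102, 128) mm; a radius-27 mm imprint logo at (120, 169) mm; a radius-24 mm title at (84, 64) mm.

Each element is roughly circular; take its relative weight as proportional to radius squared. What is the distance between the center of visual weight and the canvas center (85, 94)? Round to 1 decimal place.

r² weights: subtitle 11² = 121, author name 32² = 1024, imprint logo 27² = 729, title 24² = 576. Total = 2450.
x: (121·30 + 1024·102 + 729·120 + 576·84) / 2450 = 243942 / 2450 ≈ 99.57
y: (121·13 + 1024·128 + 729·169 + 576·64) / 2450 = 292710 / 2450 ≈ 119.47
Relative to (85, 94): Δ = (14.57, 25.47); |Δ| = √(14.57² + 25.47²) ≈ 29.34.

≈ 29.3 mm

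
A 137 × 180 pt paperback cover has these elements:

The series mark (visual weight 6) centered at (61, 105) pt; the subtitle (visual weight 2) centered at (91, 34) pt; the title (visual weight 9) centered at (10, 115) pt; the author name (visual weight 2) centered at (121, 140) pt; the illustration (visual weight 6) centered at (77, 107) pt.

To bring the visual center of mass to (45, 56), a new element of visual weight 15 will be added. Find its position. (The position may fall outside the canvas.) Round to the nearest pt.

(31, -28)

With the new element, Σw becomes 6 + 2 + 9 + 2 + 6 + 15 = 40.
x: need Σw·x = 40·45 = 1800. Existing = 6·61 + 2·91 + 9·10 + 2·121 + 6·77 = 1342. Remainder 458 / 15 ≈ 30.53.
y: need Σw·y = 40·56 = 2240. Existing = 6·105 + 2·34 + 9·115 + 2·140 + 6·107 = 2655. Remainder -415 / 15 ≈ -27.67.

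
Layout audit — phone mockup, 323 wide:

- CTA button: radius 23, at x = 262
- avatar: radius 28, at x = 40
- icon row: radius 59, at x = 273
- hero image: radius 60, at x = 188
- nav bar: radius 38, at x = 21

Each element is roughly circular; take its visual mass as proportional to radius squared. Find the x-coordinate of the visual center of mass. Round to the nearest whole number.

Weights ∝ r²: CTA button 23² = 529, avatar 28² = 784, icon row 59² = 3481, hero image 60² = 3600, nav bar 38² = 1444; Σw = 9838.
x: (529·262 + 784·40 + 3481·273 + 3600·188 + 1444·21) / 9838 = 1827395 / 9838 ≈ 185.75

x ≈ 186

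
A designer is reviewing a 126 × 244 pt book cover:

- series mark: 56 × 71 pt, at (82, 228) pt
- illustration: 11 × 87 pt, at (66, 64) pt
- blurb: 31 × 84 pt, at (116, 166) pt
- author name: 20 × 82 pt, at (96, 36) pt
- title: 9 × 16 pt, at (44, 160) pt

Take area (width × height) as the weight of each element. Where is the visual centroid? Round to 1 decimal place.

(91.7, 159.0)

Areas → weights: series mark 56·71 = 3976, illustration 11·87 = 957, blurb 31·84 = 2604, author name 20·82 = 1640, title 9·16 = 144; Σw = 9321.
Σw·x = 3976·82 + 957·66 + 2604·116 + 1640·96 + 144·44 = 855034, so x̄ = 855034/9321 ≈ 91.73.
Σw·y = 3976·228 + 957·64 + 2604·166 + 1640·36 + 144·160 = 1482120, so ȳ = 1482120/9321 ≈ 159.01.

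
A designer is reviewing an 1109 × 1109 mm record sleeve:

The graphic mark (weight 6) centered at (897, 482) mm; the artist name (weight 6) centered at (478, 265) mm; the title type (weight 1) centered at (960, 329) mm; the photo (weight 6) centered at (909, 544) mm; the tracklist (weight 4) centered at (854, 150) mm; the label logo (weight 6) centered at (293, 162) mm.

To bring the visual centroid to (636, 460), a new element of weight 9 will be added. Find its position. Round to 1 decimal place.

New total weight: (6 + 6 + 1 + 6 + 4 + 6) + 9 = 38.
x: need Σw·x = 38·636 = 24168. Existing = 6·897 + 6·478 + 1·960 + 6·909 + 4·854 + 6·293 = 19838. Remainder 4330 / 9 ≈ 481.11.
y: need Σw·y = 38·460 = 17480. Existing = 6·482 + 6·265 + 1·329 + 6·544 + 4·150 + 6·162 = 9647. Remainder 7833 / 9 ≈ 870.33.

(481.1, 870.3)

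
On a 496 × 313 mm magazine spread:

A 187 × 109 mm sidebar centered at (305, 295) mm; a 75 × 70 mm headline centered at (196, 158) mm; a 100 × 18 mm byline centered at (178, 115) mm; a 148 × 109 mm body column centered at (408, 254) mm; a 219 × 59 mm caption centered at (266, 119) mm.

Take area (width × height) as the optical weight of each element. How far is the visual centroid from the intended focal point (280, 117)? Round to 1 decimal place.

Areas → weights: sidebar 187·109 = 20383, headline 75·70 = 5250, byline 100·18 = 1800, body column 148·109 = 16132, caption 219·59 = 12921; Σw = 56486.
x: (20383·305 + 5250·196 + 1800·178 + 16132·408 + 12921·266) / 56486 = 17585057 / 56486 ≈ 311.32
y: (20383·295 + 5250·158 + 1800·115 + 16132·254 + 12921·119) / 56486 = 12684612 / 56486 ≈ 224.56
From (280, 117): dx = 31.32, dy = 107.56, so the distance is √(dx²+dy²) ≈ 112.03.

≈ 112.0 mm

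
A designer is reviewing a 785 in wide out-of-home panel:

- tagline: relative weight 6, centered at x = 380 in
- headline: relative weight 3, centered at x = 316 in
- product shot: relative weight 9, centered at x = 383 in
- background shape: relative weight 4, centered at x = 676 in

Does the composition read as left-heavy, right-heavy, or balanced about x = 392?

Weights sum to 6 + 3 + 9 + 4 = 22.
Σw·x = 6·380 + 3·316 + 9·383 + 4·676 = 9379, so x̄ = 9379/22 ≈ 426.32.
426.3 lies right of the midline 392, so the layout is right-heavy.

right-heavy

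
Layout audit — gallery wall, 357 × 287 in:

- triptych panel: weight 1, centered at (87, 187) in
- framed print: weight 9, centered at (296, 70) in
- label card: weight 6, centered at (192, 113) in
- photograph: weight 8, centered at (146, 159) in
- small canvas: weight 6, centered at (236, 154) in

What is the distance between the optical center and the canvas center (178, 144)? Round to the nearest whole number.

Σw = 1 + 9 + 6 + 8 + 6 = 30.
Σw·x = 1·87 + 9·296 + 6·192 + 8·146 + 6·236 = 6487, so x̄ = 6487/30 ≈ 216.23.
Σw·y = 1·187 + 9·70 + 6·113 + 8·159 + 6·154 = 3691, so ȳ = 3691/30 ≈ 123.03.
Offset from (178, 144): Δx ≈ 38.23, Δy ≈ -20.97; distance = √(Δx² + Δy²) ≈ 43.60.

≈ 44 in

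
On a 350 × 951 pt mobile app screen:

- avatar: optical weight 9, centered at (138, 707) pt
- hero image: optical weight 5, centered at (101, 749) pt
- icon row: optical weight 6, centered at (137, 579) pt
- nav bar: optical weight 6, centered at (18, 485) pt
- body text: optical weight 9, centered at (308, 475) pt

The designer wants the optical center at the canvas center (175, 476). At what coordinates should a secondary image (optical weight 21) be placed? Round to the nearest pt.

(207, 280)

With the secondary image, Σw becomes 9 + 5 + 6 + 6 + 9 + 21 = 56.
x: target moment 56×175 = 9800; current 9·138 + 5·101 + 6·137 + 6·18 + 9·308 = 5449; the secondary image supplies 4351, so x = 4351/21 ≈ 207.19.
y: target moment 56×476 = 26656; current 9·707 + 5·749 + 6·579 + 6·485 + 9·475 = 20767; the secondary image supplies 5889, so y = 5889/21 ≈ 280.43.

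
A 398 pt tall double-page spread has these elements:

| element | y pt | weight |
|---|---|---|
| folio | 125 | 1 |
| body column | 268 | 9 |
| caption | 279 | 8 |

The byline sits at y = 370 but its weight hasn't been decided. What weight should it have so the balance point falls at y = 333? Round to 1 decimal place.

w ≈ 33.1

Known weights sum to 1 + 9 + 8 = 18; their moment is 1·125 + 9·268 + 8·279 = 4769.
Balance at y = 333 requires (4769 + w·370) / (18 + w) = 333.
Solving: w = (333·18 − 4769) / (370 − 333) = 1225 / 37 ≈ 33.11.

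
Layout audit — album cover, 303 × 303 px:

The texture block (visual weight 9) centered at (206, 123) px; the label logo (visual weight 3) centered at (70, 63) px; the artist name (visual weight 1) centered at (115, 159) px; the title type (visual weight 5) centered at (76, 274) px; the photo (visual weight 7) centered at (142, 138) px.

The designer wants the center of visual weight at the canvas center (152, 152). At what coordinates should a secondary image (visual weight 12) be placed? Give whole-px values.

After adding the secondary image, total weight = 9 + 3 + 1 + 5 + 7 + 12 = 37.
x: need Σw·x = 37·152 = 5624. Existing = 9·206 + 3·70 + 1·115 + 5·76 + 7·142 = 3553. Remainder 2071 / 12 ≈ 172.58.
y: need Σw·y = 37·152 = 5624. Existing = 9·123 + 3·63 + 1·159 + 5·274 + 7·138 = 3791. Remainder 1833 / 12 ≈ 152.75.

(173, 153)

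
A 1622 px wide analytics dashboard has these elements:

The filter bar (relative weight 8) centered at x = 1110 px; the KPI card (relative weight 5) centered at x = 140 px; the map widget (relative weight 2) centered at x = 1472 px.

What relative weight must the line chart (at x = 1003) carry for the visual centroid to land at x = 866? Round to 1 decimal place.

Known weights sum to 8 + 5 + 2 = 15; their moment is 8·1110 + 5·140 + 2·1472 = 12524.
For the centroid to hit 866: (12524 + w·1003) / (15 + w) = 866.
So w = (866·15 − 12524)/(1003 − 866) = 466/137 ≈ 3.40.

w ≈ 3.4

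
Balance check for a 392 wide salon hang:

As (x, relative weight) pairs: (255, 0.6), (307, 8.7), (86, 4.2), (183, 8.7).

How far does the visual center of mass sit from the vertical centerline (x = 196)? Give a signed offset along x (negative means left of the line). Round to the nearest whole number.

≈ 19

Σw = 0.6 + 8.7 + 4.2 + 8.7 = 22.2.
x: (0.6·255 + 8.7·307 + 4.2·86 + 8.7·183) / 22.2 = 4777.2 / 22.2 ≈ 215.19
Difference: 215.19 − 196 ≈ 19.19.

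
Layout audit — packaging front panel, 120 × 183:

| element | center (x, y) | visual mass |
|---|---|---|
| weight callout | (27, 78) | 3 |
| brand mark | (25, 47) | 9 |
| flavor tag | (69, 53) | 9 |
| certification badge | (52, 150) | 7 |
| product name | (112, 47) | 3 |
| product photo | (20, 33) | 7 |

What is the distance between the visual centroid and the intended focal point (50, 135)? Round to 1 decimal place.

≈ 67.8

Total weight = 3 + 9 + 9 + 7 + 3 + 7 = 38.
x: (3·27 + 9·25 + 9·69 + 7·52 + 3·112 + 7·20) / 38 = 1767 / 38 ≈ 46.50
y: (3·78 + 9·47 + 9·53 + 7·150 + 3·47 + 7·33) / 38 = 2556 / 38 ≈ 67.26
Offset from (50, 135): Δx ≈ -3.50, Δy ≈ -67.74; distance = √(Δx² + Δy²) ≈ 67.83.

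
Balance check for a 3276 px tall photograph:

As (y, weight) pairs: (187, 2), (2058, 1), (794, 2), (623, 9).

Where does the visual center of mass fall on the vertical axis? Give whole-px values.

y ≈ 688

Weights sum to 2 + 1 + 2 + 9 = 14.
y-moment: 2·187 + 1·2058 + 2·794 + 9·623 = 9627; centroid 9627/14 ≈ 687.64.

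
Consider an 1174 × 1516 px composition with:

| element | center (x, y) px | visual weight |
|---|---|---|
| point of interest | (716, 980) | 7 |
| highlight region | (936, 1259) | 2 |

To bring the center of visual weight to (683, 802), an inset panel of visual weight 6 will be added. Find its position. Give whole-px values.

With the inset panel, Σw becomes 7 + 2 + 6 = 15.
Along x: (6884 + 6·x) / 15 = 683 (existing moment 7·716 + 2·936 = 6884) ⇒ x = (10245 − 6884) / 6 ≈ 560.17.
Along y: (9378 + 6·y) / 15 = 802 (existing moment 7·980 + 2·1259 = 9378) ⇒ y = (12030 − 9378) / 6 ≈ 442.00.

(560, 442)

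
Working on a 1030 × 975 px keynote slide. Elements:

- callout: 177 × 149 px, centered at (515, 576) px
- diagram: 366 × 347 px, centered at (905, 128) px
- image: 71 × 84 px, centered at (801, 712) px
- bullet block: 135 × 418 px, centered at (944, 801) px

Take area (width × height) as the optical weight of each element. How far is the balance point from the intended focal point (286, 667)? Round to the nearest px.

≈ 648 px

Areas: callout 177·149 = 26373, diagram 366·347 = 127002, image 71·84 = 5964, bullet block 135·418 = 56430. Total weight = 215769.
Σw·x = 26373·515 + 127002·905 + 5964·801 + 56430·944 = 186565989, so x̄ = 186565989/215769 ≈ 864.66.
Σw·y = 26373·576 + 127002·128 + 5964·712 + 56430·801 = 80893902, so ȳ = 80893902/215769 ≈ 374.91.
Relative to (286, 667): Δ = (578.66, -292.09); |Δ| = √(578.66² + -292.09²) ≈ 648.20.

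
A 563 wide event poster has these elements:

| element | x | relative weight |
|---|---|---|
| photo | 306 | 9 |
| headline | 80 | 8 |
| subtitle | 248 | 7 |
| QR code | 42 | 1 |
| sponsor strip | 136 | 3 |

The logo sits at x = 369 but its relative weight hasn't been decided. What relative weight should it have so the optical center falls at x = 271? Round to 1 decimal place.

w ≈ 20.5

Known weights sum to 9 + 8 + 7 + 1 + 3 = 28; their moment is 9·306 + 8·80 + 7·248 + 1·42 + 3·136 = 5580.
For the centroid to hit 271: (5580 + w·369) / (28 + w) = 271.
So w = (271·28 − 5580)/(369 − 271) = 2008/98 ≈ 20.49.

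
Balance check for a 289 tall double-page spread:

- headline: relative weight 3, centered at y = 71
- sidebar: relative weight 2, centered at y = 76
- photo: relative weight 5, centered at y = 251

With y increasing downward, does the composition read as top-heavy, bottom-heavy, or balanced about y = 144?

bottom-heavy

Total weight = 3 + 2 + 5 = 10.
y-moment: 3·71 + 2·76 + 5·251 = 1620; centroid 1620/10 ≈ 162.00.
162.0 lies below (larger y than) the midline 144, so the layout is bottom-heavy.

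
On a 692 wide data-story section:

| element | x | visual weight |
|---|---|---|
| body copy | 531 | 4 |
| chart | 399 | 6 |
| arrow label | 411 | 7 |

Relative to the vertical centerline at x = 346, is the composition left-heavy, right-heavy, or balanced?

right-heavy

Weights sum to 4 + 6 + 7 = 17.
Σw·x = 4·531 + 6·399 + 7·411 = 7395, so x̄ = 7395/17 ≈ 435.00.
435.0 vs midline 346 → right-heavy.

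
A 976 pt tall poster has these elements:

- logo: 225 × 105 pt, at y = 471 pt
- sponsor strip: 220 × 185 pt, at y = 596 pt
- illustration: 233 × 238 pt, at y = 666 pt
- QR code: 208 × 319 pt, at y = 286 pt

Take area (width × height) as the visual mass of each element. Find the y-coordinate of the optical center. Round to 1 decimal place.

y ≈ 490.5

Taking area as weight: logo 225·105 = 23625, sponsor strip 220·185 = 40700, illustration 233·238 = 55454, QR code 208·319 = 66352. Sum 186131.
y: (23625·471 + 40700·596 + 55454·666 + 66352·286) / 186131 = 91293611 / 186131 ≈ 490.48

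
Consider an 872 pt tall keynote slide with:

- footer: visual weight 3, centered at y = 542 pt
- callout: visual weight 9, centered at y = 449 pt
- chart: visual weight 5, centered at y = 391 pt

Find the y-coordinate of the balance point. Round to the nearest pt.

y ≈ 448

Total weight = 3 + 9 + 5 = 17.
y-moment: 3·542 + 9·449 + 5·391 = 7622; centroid 7622/17 ≈ 448.35.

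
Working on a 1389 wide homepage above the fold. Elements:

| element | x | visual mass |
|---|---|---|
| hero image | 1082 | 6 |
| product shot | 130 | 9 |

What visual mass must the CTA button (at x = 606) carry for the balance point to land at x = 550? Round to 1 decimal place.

Known weights sum to 6 + 9 = 15; their moment is 6·1082 + 9·130 = 7662.
Balance at x = 550 requires (7662 + w·606) / (15 + w) = 550.
Rearranging, w·(606 − 550) = 550·15 − 7662 = 588, so w ≈ 588/56 = 10.50.

w ≈ 10.5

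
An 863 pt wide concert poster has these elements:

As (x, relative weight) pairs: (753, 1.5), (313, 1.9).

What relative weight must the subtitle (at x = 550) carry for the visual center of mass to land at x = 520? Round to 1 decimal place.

Fixed elements: Σw = 1.5 + 1.9 = 3.4, Σw·x = 1.5·753 + 1.9·313 = 1724.2.
For the centroid to hit 520: (1724.2 + w·550) / (3.4 + w) = 520.
So w = (520·3.4 − 1724.2)/(550 − 520) = 43.8/30 ≈ 1.46.

w ≈ 1.5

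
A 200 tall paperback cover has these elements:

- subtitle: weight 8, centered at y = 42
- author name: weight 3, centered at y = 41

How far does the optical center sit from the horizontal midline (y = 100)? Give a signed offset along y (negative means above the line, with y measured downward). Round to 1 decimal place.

Weights sum to 8 + 3 = 11.
Σw·y = 8·42 + 3·41 = 459, so ȳ = 459/11 ≈ 41.73.
Difference: 41.73 − 100 ≈ -58.27.

≈ -58.3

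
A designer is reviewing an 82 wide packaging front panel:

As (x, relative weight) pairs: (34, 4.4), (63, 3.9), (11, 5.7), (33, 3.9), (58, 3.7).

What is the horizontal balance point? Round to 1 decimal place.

Weights sum to 4.4 + 3.9 + 5.7 + 3.9 + 3.7 = 21.6.
Σw·x = 4.4·34 + 3.9·63 + 5.7·11 + 3.9·33 + 3.7·58 = 801.3, so x̄ = 801.3/21.6 ≈ 37.10.

x ≈ 37.1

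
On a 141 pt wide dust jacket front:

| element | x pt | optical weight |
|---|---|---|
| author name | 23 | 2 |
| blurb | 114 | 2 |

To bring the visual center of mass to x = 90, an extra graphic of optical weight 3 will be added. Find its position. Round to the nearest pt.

x ≈ 119

New total weight: (2 + 2) + 3 = 7.
Along x: (274 + 3·x) / 7 = 90 (existing moment 2·23 + 2·114 = 274) ⇒ x = (630 − 274) / 3 ≈ 118.67.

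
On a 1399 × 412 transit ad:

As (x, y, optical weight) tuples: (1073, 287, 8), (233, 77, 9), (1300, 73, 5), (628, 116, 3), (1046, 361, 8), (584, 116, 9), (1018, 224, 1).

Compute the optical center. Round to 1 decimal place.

(783.9, 182.7)

Σw = 8 + 9 + 5 + 3 + 8 + 9 + 1 = 43.
Σw·x = 8·1073 + 9·233 + 5·1300 + 3·628 + 8·1046 + 9·584 + 1·1018 = 33707, so x̄ = 33707/43 ≈ 783.88.
Σw·y = 8·287 + 9·77 + 5·73 + 3·116 + 8·361 + 9·116 + 1·224 = 7858, so ȳ = 7858/43 ≈ 182.74.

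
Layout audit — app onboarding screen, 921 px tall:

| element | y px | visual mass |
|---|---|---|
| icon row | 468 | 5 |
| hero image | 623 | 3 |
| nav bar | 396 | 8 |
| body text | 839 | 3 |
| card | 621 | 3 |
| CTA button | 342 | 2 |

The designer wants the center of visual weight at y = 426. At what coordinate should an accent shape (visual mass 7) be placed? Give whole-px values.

After adding the accent shape, total weight = 5 + 3 + 8 + 3 + 3 + 2 + 7 = 31.
y: target moment 31×426 = 13206; current 5·468 + 3·623 + 8·396 + 3·839 + 3·621 + 2·342 = 12441; the accent shape supplies 765, so y = 765/7 ≈ 109.29.

y ≈ 109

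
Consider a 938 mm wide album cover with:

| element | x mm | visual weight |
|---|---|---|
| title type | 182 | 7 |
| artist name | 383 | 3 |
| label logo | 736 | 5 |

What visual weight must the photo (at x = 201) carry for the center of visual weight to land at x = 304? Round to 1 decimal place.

Known weights sum to 7 + 3 + 5 = 15; their moment is 7·182 + 3·383 + 5·736 = 6103.
For the centroid to hit 304: (6103 + w·201) / (15 + w) = 304.
Rearranging, w·(201 − 304) = 304·15 − 6103 = -1543, so w ≈ -1543/-103 = 14.98.

w ≈ 15.0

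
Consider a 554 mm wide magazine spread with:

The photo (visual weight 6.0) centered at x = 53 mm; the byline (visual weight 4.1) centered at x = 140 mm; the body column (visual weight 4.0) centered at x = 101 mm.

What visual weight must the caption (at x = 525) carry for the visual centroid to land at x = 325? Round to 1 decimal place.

w ≈ 16.4

Existing Σw = 14.1 (6.0 + 4.1 + 4.0); existing moment 6.0·53 + 4.1·140 + 4.0·101 = 1296.0.
For the centroid to hit 325: (1296.0 + w·525) / (14.1 + w) = 325.
Rearranging, w·(525 − 325) = 325·14.1 − 1296.0 = 3286.5, so w ≈ 3286.5/200 = 16.43.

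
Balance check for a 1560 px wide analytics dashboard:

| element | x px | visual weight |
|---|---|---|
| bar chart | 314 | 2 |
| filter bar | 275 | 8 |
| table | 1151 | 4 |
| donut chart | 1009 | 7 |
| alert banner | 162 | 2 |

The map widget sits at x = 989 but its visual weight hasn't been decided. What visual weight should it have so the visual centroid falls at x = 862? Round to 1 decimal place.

Fixed elements: Σw = 2 + 8 + 4 + 7 + 2 = 23, Σw·x = 2·314 + 8·275 + 4·1151 + 7·1009 + 2·162 = 14819.
Balance at x = 862 requires (14819 + w·989) / (23 + w) = 862.
So w = (862·23 − 14819)/(989 − 862) = 5007/127 ≈ 39.43.

w ≈ 39.4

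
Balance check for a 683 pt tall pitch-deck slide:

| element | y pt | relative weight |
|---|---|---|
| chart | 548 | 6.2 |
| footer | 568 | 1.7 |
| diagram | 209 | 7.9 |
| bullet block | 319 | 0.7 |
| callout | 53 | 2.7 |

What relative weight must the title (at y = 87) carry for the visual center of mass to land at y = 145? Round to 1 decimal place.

w ≈ 62.0

Existing Σw = 19.2 (6.2 + 1.7 + 7.9 + 0.7 + 2.7); existing moment 6.2·548 + 1.7·568 + 7.9·209 + 0.7·319 + 2.7·53 = 6380.7.
Set Σw·y/Σw = 145: (6380.7 + 87w) = 145·(19.2 + w).
So w = (145·19.2 − 6380.7)/(87 − 145) = -3596.7/-58 ≈ 62.01.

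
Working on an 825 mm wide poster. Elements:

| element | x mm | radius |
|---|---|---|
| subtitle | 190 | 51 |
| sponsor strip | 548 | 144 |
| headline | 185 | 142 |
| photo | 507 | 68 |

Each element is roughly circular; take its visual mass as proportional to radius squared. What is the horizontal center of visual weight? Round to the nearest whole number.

x ≈ 373

Weights ∝ r²: subtitle 51² = 2601, sponsor strip 144² = 20736, headline 142² = 20164, photo 68² = 4624; Σw = 48125.
x: (2601·190 + 20736·548 + 20164·185 + 4624·507) / 48125 = 17932226 / 48125 ≈ 372.62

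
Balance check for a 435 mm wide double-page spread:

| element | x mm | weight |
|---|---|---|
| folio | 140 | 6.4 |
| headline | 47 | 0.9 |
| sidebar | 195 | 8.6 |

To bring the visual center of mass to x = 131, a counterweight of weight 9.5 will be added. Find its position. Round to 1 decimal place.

x ≈ 75.0

With the counterweight, Σw becomes 6.4 + 0.9 + 8.6 + 9.5 = 25.4.
Along x: (2615.3 + 9.5·x) / 25.4 = 131 (existing moment 6.4·140 + 0.9·47 + 8.6·195 = 2615.3) ⇒ x = (3327.4 − 2615.3) / 9.5 ≈ 74.96.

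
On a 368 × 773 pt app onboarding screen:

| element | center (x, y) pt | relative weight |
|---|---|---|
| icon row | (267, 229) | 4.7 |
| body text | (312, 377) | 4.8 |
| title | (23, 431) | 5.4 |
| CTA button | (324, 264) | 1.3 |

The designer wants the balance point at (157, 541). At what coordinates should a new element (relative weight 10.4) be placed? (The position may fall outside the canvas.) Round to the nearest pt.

After adding the new element, total weight = 4.7 + 4.8 + 5.4 + 1.3 + 10.4 = 26.6.
x: need Σw·x = 26.6·157 = 4176.2. Existing = 4.7·267 + 4.8·312 + 5.4·23 + 1.3·324 = 3297.9. Remainder 878.3 / 10.4 ≈ 84.45.
y: need Σw·y = 26.6·541 = 14390.6. Existing = 4.7·229 + 4.8·377 + 5.4·431 + 1.3·264 = 5556.5. Remainder 8834.1 / 10.4 ≈ 849.43.

(84, 849)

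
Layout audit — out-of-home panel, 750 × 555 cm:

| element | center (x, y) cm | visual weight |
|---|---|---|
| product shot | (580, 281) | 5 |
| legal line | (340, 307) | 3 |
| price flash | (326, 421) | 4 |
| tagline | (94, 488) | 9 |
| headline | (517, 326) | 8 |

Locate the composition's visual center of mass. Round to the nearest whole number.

Σw = 5 + 3 + 4 + 9 + 8 = 29.
Σw·x = 5·580 + 3·340 + 4·326 + 9·94 + 8·517 = 10206, so x̄ = 10206/29 ≈ 351.93.
Σw·y = 5·281 + 3·307 + 4·421 + 9·488 + 8·326 = 11010, so ȳ = 11010/29 ≈ 379.66.

(352, 380)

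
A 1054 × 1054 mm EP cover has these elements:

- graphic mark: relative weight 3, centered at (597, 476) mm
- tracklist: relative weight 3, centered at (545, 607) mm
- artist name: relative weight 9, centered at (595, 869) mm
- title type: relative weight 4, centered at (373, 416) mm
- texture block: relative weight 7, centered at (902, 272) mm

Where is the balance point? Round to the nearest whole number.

(638, 563)

Weights sum to 3 + 3 + 9 + 4 + 7 = 26.
Σw·x = 3·597 + 3·545 + 9·595 + 4·373 + 7·902 = 16587, so x̄ = 16587/26 ≈ 637.96.
Σw·y = 3·476 + 3·607 + 9·869 + 4·416 + 7·272 = 14638, so ȳ = 14638/26 ≈ 563.00.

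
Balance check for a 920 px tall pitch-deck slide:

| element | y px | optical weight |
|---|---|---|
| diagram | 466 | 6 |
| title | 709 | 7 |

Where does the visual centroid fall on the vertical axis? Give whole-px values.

Total weight = 6 + 7 = 13.
Σw·y = 6·466 + 7·709 = 7759, so ȳ = 7759/13 ≈ 596.85.

y ≈ 597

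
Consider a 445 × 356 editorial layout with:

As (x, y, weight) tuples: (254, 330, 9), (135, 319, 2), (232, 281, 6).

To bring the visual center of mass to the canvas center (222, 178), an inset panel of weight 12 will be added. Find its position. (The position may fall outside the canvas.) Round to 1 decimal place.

New total weight: (9 + 2 + 6) + 12 = 29.
x: need Σw·x = 29·222 = 6438. Existing = 9·254 + 2·135 + 6·232 = 3948. Remainder 2490 / 12 ≈ 207.50.
y: need Σw·y = 29·178 = 5162. Existing = 9·330 + 2·319 + 6·281 = 5294. Remainder -132 / 12 ≈ -11.00.

(207.5, -11.0)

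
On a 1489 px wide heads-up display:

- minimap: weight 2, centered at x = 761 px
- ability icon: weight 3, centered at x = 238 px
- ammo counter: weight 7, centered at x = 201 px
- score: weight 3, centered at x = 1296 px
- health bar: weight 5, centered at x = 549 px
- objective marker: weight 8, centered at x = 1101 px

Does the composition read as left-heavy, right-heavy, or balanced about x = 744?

Σw = 2 + 3 + 7 + 3 + 5 + 8 = 28.
Σw·x = 19084; x̄ = 19084/28 ≈ 681.57.
681.6 vs midline 744 → left-heavy.

left-heavy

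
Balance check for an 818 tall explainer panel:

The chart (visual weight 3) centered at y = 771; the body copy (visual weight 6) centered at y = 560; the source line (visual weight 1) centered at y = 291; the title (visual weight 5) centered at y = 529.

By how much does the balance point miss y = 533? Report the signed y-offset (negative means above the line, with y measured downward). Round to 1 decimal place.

Σw = 3 + 6 + 1 + 5 = 15.
y: (3·771 + 6·560 + 1·291 + 5·529) / 15 = 8609 / 15 ≈ 573.93
Offset from y = 533: 573.93 − 533 ≈ 40.93.

≈ 40.9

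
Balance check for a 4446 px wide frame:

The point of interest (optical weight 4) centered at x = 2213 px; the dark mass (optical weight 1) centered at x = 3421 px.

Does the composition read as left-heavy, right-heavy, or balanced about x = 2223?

Weights sum to 4 + 1 = 5.
x-moment: 4·2213 + 1·3421 = 12273; centroid 12273/5 ≈ 2454.60.
2454.6 lies right of the midline 2223, so the layout is right-heavy.

right-heavy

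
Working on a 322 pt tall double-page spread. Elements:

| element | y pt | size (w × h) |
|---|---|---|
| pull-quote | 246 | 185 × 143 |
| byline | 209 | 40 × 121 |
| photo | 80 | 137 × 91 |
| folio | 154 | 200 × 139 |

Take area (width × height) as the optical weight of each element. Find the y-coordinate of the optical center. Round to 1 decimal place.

y ≈ 178.8

Taking area as weight: pull-quote 185·143 = 26455, byline 40·121 = 4840, photo 137·91 = 12467, folio 200·139 = 27800. Sum 71562.
y: (26455·246 + 4840·209 + 12467·80 + 27800·154) / 71562 = 12798050 / 71562 ≈ 178.84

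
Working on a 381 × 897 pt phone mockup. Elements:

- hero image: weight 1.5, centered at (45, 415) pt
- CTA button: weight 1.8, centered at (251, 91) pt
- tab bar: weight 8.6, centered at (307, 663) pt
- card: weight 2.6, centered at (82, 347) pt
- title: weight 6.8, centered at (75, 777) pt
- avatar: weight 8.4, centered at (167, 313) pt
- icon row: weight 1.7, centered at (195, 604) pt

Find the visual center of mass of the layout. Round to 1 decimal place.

Σw = 1.5 + 1.8 + 8.6 + 2.6 + 6.8 + 8.4 + 1.7 = 31.4.
Σw·x = 1.5·45 + 1.8·251 + 8.6·307 + 2.6·82 + 6.8·75 + 8.4·167 + 1.7·195 = 5617.0, so x̄ = 5617.0/31.4 ≈ 178.89.
Σw·y = 1.5·415 + 1.8·91 + 8.6·663 + 2.6·347 + 6.8·777 + 8.4·313 + 1.7·604 = 16329.9, so ȳ = 16329.9/31.4 ≈ 520.06.

(178.9, 520.1)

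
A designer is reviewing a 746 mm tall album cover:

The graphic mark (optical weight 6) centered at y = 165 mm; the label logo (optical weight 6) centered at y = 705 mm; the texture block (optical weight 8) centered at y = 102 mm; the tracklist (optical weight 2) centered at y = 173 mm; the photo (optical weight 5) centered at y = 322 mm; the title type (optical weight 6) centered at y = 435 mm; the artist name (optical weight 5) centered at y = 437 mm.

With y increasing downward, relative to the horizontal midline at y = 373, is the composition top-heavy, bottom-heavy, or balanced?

top-heavy

Σw = 6 + 6 + 8 + 2 + 5 + 6 + 5 = 38.
Σw·y = 12787; ȳ = 12787/38 ≈ 336.50.
336.5 vs midline 373 → top-heavy.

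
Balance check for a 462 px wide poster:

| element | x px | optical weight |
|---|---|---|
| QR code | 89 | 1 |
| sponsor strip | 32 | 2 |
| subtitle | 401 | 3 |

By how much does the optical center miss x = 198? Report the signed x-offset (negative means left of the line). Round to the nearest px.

Σw = 1 + 2 + 3 = 6.
x-moment: 1·89 + 2·32 + 3·401 = 1356; centroid 1356/6 ≈ 226.00.
Offset from x = 198: 226.00 − 198 ≈ 28.00.

≈ 28 px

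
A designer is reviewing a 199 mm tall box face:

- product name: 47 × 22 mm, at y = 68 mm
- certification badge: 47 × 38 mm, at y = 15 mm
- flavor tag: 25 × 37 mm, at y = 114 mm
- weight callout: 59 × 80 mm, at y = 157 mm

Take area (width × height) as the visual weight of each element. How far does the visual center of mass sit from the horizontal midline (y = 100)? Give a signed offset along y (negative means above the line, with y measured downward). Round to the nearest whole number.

Areas → weights: product name 47·22 = 1034, certification badge 47·38 = 1786, flavor tag 25·37 = 925, weight callout 59·80 = 4720; Σw = 8465.
Σw·y = 1034·68 + 1786·15 + 925·114 + 4720·157 = 943592, so ȳ = 943592/8465 ≈ 111.47.
Offset from y = 100: 111.47 − 100 ≈ 11.47.

≈ 11 mm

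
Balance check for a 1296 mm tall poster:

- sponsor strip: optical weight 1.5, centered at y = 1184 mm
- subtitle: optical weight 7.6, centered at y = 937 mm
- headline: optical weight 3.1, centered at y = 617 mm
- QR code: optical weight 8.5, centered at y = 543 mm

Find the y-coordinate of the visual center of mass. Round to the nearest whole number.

Total weight = 1.5 + 7.6 + 3.1 + 8.5 = 20.7.
y: (1.5·1184 + 7.6·937 + 3.1·617 + 8.5·543) / 20.7 = 15425.4 / 20.7 ≈ 745.19

y ≈ 745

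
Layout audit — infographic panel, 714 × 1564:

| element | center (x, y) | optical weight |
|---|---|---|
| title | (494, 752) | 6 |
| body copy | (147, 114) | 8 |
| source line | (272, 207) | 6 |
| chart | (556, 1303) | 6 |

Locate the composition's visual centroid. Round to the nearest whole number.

(350, 557)

Σw = 6 + 8 + 6 + 6 = 26.
Σw·x = 6·494 + 8·147 + 6·272 + 6·556 = 9108, so x̄ = 9108/26 ≈ 350.31.
Σw·y = 6·752 + 8·114 + 6·207 + 6·1303 = 14484, so ȳ = 14484/26 ≈ 557.08.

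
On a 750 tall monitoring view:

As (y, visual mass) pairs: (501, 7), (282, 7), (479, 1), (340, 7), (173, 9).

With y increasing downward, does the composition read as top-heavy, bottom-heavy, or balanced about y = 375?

top-heavy

Weights sum to 7 + 7 + 1 + 7 + 9 = 31.
Σw·y = 7·501 + 7·282 + 1·479 + 7·340 + 9·173 = 9897, so ȳ = 9897/31 ≈ 319.26.
Since 319.3 is above (smaller y than) 375, the composition reads top-heavy.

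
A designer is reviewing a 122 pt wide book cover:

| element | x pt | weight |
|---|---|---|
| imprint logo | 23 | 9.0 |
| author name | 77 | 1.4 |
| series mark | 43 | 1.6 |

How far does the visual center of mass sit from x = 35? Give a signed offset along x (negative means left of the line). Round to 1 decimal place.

Σw = 9.0 + 1.4 + 1.6 = 12.0.
Σw·x = 9.0·23 + 1.4·77 + 1.6·43 = 383.6, so x̄ = 383.6/12.0 ≈ 31.97.
Against x = 35, that's 31.97 − 35 = -3.03.

≈ -3.0 pt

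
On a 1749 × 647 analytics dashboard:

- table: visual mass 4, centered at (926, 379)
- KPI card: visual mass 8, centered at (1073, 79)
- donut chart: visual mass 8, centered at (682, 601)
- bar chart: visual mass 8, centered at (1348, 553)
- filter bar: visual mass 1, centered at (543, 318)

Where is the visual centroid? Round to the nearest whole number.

Total weight = 4 + 8 + 8 + 8 + 1 = 29.
x-moment: 4·926 + 8·1073 + 8·682 + 8·1348 + 1·543 = 29071; centroid 29071/29 ≈ 1002.45.
y-moment: 4·379 + 8·79 + 8·601 + 8·553 + 1·318 = 11698; centroid 11698/29 ≈ 403.38.

(1002, 403)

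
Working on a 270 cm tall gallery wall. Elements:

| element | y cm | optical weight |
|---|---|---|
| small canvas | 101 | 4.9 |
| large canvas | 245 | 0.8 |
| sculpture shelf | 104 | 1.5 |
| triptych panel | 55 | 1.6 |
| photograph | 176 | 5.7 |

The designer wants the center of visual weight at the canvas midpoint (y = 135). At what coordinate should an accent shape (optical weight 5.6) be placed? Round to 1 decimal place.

With the accent shape, Σw becomes 4.9 + 0.8 + 1.5 + 1.6 + 5.7 + 5.6 = 20.1.
y: need Σw·y = 20.1·135 = 2713.5. Existing = 4.9·101 + 0.8·245 + 1.5·104 + 1.6·55 + 5.7·176 = 1938.1. Remainder 775.4 / 5.6 ≈ 138.46.

y ≈ 138.5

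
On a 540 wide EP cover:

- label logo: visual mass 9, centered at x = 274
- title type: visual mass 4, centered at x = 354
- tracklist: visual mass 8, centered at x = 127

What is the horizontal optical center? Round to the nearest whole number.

x ≈ 233

Σw = 9 + 4 + 8 = 21.
x-moment: 9·274 + 4·354 + 8·127 = 4898; centroid 4898/21 ≈ 233.24.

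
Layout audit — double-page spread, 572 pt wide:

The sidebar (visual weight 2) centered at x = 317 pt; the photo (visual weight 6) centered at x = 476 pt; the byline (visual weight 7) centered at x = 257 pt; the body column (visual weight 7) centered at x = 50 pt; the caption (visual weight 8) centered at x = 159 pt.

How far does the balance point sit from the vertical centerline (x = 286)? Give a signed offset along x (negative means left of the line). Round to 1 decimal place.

Weights sum to 2 + 6 + 7 + 7 + 8 = 30.
x-moment: 2·317 + 6·476 + 7·257 + 7·50 + 8·159 = 6911; centroid 6911/30 ≈ 230.37.
Difference: 230.37 − 286 ≈ -55.63.

≈ -55.6 pt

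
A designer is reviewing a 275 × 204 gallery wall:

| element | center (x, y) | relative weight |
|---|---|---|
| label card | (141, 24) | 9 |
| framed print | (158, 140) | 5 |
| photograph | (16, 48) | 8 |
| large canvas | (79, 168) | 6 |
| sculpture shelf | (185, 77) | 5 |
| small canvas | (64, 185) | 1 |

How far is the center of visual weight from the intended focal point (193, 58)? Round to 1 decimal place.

≈ 89.7

Weights sum to 9 + 5 + 8 + 6 + 5 + 1 = 34.
Σw·x = 9·141 + 5·158 + 8·16 + 6·79 + 5·185 + 1·64 = 3650, so x̄ = 3650/34 ≈ 107.35.
Σw·y = 9·24 + 5·140 + 8·48 + 6·168 + 5·77 + 1·185 = 2878, so ȳ = 2878/34 ≈ 84.65.
Relative to (193, 58): Δ = (-85.65, 26.65); |Δ| = √(-85.65² + 26.65²) ≈ 89.70.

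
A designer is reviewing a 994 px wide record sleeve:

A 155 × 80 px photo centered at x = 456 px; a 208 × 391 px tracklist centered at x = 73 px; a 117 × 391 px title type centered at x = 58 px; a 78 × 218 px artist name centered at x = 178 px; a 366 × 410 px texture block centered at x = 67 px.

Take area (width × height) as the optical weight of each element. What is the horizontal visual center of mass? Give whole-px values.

Areas: photo 155·80 = 12400, tracklist 208·391 = 81328, title type 117·391 = 45747, artist name 78·218 = 17004, texture block 366·410 = 150060. Total weight = 306539.
x-moment: 12400·456 + 81328·73 + 45747·58 + 17004·178 + 150060·67 = 27325402; centroid 27325402/306539 ≈ 89.14.

x ≈ 89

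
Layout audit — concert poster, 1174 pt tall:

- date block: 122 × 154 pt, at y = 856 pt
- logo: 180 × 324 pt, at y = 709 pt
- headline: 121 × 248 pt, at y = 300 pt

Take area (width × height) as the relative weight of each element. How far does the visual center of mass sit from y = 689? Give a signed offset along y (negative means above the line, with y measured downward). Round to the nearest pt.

Areas: date block 122·154 = 18788, logo 180·324 = 58320, headline 121·248 = 30008. Total weight = 107116.
y: (18788·856 + 58320·709 + 30008·300) / 107116 = 66433808 / 107116 ≈ 620.20
Difference: 620.20 − 689 ≈ -68.80.

≈ -69 pt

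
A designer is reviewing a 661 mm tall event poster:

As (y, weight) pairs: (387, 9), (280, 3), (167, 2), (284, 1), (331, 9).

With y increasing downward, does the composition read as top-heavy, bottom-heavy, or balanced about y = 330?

Total weight = 9 + 3 + 2 + 1 + 9 = 24.
y-moment: 9·387 + 3·280 + 2·167 + 1·284 + 9·331 = 7920; centroid 7920/24 ≈ 330.00.
330.00 = 330 exactly: balanced.

balanced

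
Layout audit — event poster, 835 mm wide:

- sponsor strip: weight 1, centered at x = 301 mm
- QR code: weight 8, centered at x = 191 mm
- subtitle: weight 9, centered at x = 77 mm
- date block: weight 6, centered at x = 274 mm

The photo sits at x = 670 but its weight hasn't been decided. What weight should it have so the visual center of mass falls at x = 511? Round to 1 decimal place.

w ≈ 50.9

Existing Σw = 24 (1 + 8 + 9 + 6); existing moment 1·301 + 8·191 + 9·77 + 6·274 = 4166.
Set Σw·x/Σw = 511: (4166 + 670w) = 511·(24 + w).
So w = (511·24 − 4166)/(670 − 511) = 8098/159 ≈ 50.93.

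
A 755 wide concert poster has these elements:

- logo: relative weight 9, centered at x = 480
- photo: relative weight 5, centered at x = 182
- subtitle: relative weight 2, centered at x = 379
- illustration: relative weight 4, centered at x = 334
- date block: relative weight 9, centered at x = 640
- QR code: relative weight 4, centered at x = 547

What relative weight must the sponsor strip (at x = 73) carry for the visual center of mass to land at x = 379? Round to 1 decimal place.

Fixed elements: Σw = 9 + 5 + 2 + 4 + 9 + 4 = 33, Σw·x = 9·480 + 5·182 + 2·379 + 4·334 + 9·640 + 4·547 = 15272.
For the centroid to hit 379: (15272 + w·73) / (33 + w) = 379.
Rearranging, w·(73 − 379) = 379·33 − 15272 = -2765, so w ≈ -2765/-306 = 9.04.

w ≈ 9.0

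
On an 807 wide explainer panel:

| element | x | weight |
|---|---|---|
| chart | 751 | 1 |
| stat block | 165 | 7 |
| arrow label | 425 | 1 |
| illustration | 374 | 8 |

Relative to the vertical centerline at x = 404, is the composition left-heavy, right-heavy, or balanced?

left-heavy

Total weight = 1 + 7 + 1 + 8 = 17.
x: (1·751 + 7·165 + 1·425 + 8·374) / 17 = 5323 / 17 ≈ 313.12
313.1 vs midline 404 → left-heavy.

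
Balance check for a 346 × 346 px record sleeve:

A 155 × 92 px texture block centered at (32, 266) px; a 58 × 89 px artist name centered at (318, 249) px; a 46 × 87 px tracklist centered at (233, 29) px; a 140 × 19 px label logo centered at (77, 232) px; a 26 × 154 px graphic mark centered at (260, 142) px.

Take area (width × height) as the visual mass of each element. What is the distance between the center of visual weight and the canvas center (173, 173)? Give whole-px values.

≈ 50 px

Areas: texture block 155·92 = 14260, artist name 58·89 = 5162, tracklist 46·87 = 4002, label logo 140·19 = 2660, graphic mark 26·154 = 4004. Total weight = 30088.
Σw·x = 14260·32 + 5162·318 + 4002·233 + 2660·77 + 4004·260 = 4276162, so x̄ = 4276162/30088 ≈ 142.12.
Σw·y = 14260·266 + 5162·249 + 4002·29 + 2660·232 + 4004·142 = 6380244, so ȳ = 6380244/30088 ≈ 212.05.
Relative to (173, 173): Δ = (-30.88, 39.05); |Δ| = √(-30.88² + 39.05²) ≈ 49.79.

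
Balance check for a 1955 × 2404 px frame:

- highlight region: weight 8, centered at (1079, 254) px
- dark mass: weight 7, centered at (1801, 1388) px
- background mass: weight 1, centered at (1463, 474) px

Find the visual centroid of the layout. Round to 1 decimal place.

(1418.9, 763.9)

Σw = 8 + 7 + 1 = 16.
x: (8·1079 + 7·1801 + 1·1463) / 16 = 22702 / 16 ≈ 1418.88
y: (8·254 + 7·1388 + 1·474) / 16 = 12222 / 16 ≈ 763.88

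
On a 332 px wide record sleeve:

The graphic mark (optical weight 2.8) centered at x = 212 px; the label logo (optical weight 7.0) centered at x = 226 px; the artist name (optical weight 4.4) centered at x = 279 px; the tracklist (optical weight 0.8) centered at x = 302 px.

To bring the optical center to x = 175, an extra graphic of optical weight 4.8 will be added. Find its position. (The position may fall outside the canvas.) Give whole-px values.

x ≈ -37

With the extra graphic, Σw becomes 2.8 + 7.0 + 4.4 + 0.8 + 4.8 = 19.8.
x: need Σw·x = 19.8·175 = 3465.0. Existing = 2.8·212 + 7.0·226 + 4.4·279 + 0.8·302 = 3644.8. Remainder -179.8 / 4.8 ≈ -37.46.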